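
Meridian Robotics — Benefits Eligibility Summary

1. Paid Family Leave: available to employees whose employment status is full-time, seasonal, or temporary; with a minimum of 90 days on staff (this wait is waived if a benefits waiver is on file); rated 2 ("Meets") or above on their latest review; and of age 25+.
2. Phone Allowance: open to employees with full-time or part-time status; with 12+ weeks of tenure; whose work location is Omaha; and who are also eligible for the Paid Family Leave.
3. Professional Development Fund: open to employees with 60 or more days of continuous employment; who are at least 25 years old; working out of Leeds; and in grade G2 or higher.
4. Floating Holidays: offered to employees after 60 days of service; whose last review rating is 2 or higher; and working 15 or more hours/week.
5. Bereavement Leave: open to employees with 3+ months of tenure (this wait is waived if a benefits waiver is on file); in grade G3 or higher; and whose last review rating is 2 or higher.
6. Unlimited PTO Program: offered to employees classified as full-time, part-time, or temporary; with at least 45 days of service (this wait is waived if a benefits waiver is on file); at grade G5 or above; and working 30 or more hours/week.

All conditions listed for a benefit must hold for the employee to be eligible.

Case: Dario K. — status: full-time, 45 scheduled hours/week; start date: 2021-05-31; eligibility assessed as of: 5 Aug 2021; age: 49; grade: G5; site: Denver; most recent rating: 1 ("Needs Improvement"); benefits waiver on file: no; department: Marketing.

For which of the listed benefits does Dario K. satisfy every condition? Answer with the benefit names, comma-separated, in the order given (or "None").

Service from 2021-05-31 to 5 Aug 2021: 66 days.
Paid Family Leave — status full-time ✓; no waiver, service 66 days < 90 days ✗ → not eligible.
Phone Allowance — status full-time ✓; service 66 days < 12 weeks (≈84 days) ✗ → not eligible.
Professional Development Fund — service 66 days ≥ 60 days ✓; age 49 ≥ 25 ✓; site Denver ✗ (not Leeds) → not eligible.
Floating Holidays — service 66 days ≥ 60 days ✓; rating 1 < 2 ✗ → not eligible.
Bereavement Leave — no waiver, service 66 days < 3 months (≈90 days) ✗ → not eligible.
Unlimited PTO Program — status full-time ✓; no waiver, service 66 days ≥ 45 days ✓; grade G5 ≥ G5 ✓; 45 hrs/wk ≥ 30 ✓ → eligible.

Unlimited PTO Program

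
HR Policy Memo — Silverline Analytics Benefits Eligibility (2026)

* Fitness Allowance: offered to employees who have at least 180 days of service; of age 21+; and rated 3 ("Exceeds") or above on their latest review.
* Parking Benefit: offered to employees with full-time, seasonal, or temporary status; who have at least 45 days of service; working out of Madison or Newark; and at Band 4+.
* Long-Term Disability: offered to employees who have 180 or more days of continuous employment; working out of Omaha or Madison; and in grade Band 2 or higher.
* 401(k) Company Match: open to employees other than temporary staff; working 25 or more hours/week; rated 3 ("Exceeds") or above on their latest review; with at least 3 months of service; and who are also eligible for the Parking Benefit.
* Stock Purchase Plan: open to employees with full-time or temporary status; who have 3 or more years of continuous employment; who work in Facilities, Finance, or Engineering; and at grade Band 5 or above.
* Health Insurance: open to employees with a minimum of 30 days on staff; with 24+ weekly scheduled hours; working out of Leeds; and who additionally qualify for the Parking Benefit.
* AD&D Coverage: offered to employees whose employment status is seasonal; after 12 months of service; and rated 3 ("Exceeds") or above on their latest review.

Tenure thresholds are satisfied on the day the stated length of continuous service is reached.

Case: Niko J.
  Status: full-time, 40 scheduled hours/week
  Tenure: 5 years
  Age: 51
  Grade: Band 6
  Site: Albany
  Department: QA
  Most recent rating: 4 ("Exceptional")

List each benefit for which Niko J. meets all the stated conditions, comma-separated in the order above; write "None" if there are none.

Fitness Allowance — service 5 years ≥ 180 days ✓; age 51 ≥ 21 ✓; rating 4 ≥ 3 ✓ → eligible.
Parking Benefit — status full-time ✓; service 5 years ≥ 45 days ✓; site Albany ✗ (not Madison or Newark) → not eligible.
Long-Term Disability — service 5 years ≥ 180 days ✓; site Albany ✗ (not Omaha or Madison) → not eligible.
401(k) Company Match — status full-time ✓ (not excluded); 40 hrs/wk ≥ 25 ✓; rating 4 ≥ 3 ✓; service 5 years ≥ 3 months (≈90 days) ✓; not eligible for Parking Benefit ✗ → not eligible.
Stock Purchase Plan — status full-time ✓; service 5 years ≥ 3 years ✓; dept QA ✗ → not eligible.
Health Insurance — service 5 years ≥ 30 days ✓; 40 hrs/wk ≥ 24 ✓; site Albany ✗ (not Leeds) → not eligible.
AD&D Coverage — status full-time ✗ (requires seasonal) → not eligible.

Fitness Allowance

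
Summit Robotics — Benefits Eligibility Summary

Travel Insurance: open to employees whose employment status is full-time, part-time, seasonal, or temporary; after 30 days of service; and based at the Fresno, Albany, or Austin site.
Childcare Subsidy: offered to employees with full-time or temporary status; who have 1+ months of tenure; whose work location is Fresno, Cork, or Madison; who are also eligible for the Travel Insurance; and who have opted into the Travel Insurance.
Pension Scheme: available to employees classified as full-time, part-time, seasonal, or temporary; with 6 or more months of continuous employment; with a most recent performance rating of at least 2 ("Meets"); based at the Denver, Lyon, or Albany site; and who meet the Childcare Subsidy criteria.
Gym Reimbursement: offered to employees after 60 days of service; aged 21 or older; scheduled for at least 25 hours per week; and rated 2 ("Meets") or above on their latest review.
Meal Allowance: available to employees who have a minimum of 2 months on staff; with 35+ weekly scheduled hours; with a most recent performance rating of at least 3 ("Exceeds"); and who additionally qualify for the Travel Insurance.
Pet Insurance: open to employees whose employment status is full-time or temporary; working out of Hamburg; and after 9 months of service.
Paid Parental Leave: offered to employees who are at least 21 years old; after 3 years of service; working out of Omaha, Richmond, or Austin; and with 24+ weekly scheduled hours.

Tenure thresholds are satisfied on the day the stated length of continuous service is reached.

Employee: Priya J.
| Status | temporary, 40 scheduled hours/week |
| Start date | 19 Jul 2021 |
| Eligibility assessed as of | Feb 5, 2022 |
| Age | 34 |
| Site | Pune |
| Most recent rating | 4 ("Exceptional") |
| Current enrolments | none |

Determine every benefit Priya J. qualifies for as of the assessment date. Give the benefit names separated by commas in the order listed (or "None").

Gym Reimbursement

Service from 19 Jul 2021 to Feb 5, 2022: 201 days.
Travel Insurance — status temporary ✓; service 201 days ≥ 30 days ✓; site Pune ✗ (not Fresno, Albany, or Austin) → not eligible.
Childcare Subsidy — status temporary ✓; service 201 days ≥ 1 month (≈30 days) ✓; site Pune ✗ (not Fresno, Cork, or Madison) → not eligible.
Pension Scheme — status temporary ✓; service 201 days ≥ 6 months (≈180 days) ✓; rating 4 ≥ 2 ✓; site Pune ✗ (not Denver, Lyon, or Albany) → not eligible.
Gym Reimbursement — service 201 days ≥ 60 days ✓; age 34 ≥ 21 ✓; 40 hrs/wk ≥ 25 ✓; rating 4 ≥ 2 ✓ → eligible.
Meal Allowance — service 201 days ≥ 2 months (≈60 days) ✓; 40 hrs/wk ≥ 35 ✓; rating 4 ≥ 3 ✓; not eligible for Travel Insurance ✗ → not eligible.
Pet Insurance — status temporary ✓; site Pune ✗ (not Hamburg) → not eligible.
Paid Parental Leave — age 34 ≥ 21 ✓; service 201 days < 3 years (≈1095 days) ✗ → not eligible.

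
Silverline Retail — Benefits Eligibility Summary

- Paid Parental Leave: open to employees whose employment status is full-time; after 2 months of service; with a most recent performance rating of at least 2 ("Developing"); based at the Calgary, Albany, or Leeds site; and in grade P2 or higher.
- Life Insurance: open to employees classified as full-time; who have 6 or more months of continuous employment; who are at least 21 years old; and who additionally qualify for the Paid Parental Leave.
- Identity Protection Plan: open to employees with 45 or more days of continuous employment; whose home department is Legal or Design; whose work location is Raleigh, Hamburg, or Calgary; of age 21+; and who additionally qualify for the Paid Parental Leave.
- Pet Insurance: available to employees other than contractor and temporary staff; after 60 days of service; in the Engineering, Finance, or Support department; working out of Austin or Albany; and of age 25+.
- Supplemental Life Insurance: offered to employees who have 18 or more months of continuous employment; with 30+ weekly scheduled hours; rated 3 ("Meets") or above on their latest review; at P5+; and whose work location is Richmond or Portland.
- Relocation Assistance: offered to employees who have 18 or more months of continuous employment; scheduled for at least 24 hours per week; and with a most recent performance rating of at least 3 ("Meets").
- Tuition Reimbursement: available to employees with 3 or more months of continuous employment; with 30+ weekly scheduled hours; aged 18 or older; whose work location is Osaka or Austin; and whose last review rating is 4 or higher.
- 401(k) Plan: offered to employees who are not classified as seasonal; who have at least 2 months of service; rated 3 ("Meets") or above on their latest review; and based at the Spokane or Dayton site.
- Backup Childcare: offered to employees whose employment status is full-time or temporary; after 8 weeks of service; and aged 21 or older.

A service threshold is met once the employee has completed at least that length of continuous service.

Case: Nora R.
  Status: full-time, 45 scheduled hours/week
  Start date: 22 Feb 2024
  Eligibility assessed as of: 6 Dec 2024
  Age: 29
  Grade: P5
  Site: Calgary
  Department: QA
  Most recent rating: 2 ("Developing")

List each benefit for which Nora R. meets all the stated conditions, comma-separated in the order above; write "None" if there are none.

Paid Parental Leave, Life Insurance, Backup Childcare

Service from 22 Feb 2024 to 6 Dec 2024: 288 days.
Paid Parental Leave — status full-time ✓; service 288 days ≥ 2 months (≈60 days) ✓; rating 2 ≥ 2 ✓; site Calgary ✓; grade P5 ≥ P2 ✓ → eligible.
Life Insurance — status full-time ✓; service 288 days ≥ 6 months (≈180 days) ✓; age 29 ≥ 21 ✓; eligible for Paid Parental Leave ✓ → eligible.
Identity Protection Plan — service 288 days ≥ 45 days ✓; dept QA ✗ → not eligible.
Pet Insurance — status full-time ✓ (not excluded); service 288 days ≥ 60 days ✓; dept QA ✗ → not eligible.
Supplemental Life Insurance — service 288 days < 18 months (≈540 days) ✗ → not eligible.
Relocation Assistance — service 288 days < 18 months (≈540 days) ✗ → not eligible.
Tuition Reimbursement — service 288 days ≥ 3 months (≈90 days) ✓; 45 hrs/wk ≥ 30 ✓; age 29 ≥ 18 ✓; site Calgary ✗ (not Osaka or Austin) → not eligible.
401(k) Plan — status full-time ✓ (not excluded); service 288 days ≥ 2 months (≈60 days) ✓; rating 2 < 3 ✗ → not eligible.
Backup Childcare — status full-time ✓; service 288 days ≥ 8 weeks (≈56 days) ✓; age 29 ≥ 21 ✓ → eligible.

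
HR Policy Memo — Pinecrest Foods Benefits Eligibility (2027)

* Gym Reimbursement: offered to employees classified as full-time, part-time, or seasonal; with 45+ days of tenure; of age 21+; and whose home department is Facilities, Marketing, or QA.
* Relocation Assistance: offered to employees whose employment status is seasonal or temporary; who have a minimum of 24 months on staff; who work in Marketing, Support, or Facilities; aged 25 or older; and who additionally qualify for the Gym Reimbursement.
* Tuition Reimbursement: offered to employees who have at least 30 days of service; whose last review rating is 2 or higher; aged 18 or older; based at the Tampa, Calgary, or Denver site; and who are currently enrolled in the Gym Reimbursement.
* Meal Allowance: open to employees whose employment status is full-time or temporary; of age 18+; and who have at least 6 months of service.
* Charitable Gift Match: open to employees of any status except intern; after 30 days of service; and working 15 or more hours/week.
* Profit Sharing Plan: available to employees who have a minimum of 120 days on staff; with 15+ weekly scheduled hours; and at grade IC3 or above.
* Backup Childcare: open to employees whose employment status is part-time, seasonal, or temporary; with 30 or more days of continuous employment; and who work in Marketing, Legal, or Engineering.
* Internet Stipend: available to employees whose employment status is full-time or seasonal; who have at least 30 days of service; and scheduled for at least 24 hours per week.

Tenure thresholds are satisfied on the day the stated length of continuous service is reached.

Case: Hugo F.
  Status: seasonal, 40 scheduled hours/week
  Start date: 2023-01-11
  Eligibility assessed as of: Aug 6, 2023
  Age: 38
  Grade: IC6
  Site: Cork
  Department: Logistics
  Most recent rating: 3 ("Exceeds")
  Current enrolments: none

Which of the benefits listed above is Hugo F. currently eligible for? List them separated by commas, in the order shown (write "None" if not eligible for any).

Charitable Gift Match, Profit Sharing Plan, Internet Stipend

Service from 2023-01-11 to Aug 6, 2023: 207 days.
Gym Reimbursement — status seasonal ✓; service 207 days ≥ 45 days ✓; age 38 ≥ 21 ✓; dept Logistics ✗ → not eligible.
Relocation Assistance — status seasonal ✓; service 207 days < 24 months (≈720 days) ✗ → not eligible.
Tuition Reimbursement — service 207 days ≥ 30 days ✓; rating 3 ≥ 2 ✓; age 38 ≥ 18 ✓; site Cork ✗ (not Tampa, Calgary, or Denver) → not eligible.
Meal Allowance — status seasonal ✗ (requires full-time or temporary) → not eligible.
Charitable Gift Match — status seasonal ✓ (not excluded); service 207 days ≥ 30 days ✓; 40 hrs/wk ≥ 15 ✓ → eligible.
Profit Sharing Plan — service 207 days ≥ 120 days ✓; 40 hrs/wk ≥ 15 ✓; grade IC6 ≥ IC3 ✓ → eligible.
Backup Childcare — status seasonal ✓; service 207 days ≥ 30 days ✓; dept Logistics ✗ → not eligible.
Internet Stipend — status seasonal ✓; service 207 days ≥ 30 days ✓; 40 hrs/wk ≥ 24 ✓ → eligible.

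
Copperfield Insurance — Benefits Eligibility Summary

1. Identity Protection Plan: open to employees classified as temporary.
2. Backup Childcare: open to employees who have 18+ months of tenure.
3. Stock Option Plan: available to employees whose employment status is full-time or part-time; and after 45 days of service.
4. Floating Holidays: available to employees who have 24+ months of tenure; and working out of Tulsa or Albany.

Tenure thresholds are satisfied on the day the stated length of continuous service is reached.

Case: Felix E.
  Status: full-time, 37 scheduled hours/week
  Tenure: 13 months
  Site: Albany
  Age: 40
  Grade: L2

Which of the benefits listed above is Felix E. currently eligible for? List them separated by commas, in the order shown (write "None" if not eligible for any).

Identity Protection Plan — status full-time ✗ (requires temporary) → not eligible.
Backup Childcare — service 13 months < 18 months ✗ → not eligible.
Stock Option Plan — status full-time ✓; service 13 months ≥ 45 days ✓ → eligible.
Floating Holidays — service 13 months < 24 months ✗ → not eligible.

Stock Option Plan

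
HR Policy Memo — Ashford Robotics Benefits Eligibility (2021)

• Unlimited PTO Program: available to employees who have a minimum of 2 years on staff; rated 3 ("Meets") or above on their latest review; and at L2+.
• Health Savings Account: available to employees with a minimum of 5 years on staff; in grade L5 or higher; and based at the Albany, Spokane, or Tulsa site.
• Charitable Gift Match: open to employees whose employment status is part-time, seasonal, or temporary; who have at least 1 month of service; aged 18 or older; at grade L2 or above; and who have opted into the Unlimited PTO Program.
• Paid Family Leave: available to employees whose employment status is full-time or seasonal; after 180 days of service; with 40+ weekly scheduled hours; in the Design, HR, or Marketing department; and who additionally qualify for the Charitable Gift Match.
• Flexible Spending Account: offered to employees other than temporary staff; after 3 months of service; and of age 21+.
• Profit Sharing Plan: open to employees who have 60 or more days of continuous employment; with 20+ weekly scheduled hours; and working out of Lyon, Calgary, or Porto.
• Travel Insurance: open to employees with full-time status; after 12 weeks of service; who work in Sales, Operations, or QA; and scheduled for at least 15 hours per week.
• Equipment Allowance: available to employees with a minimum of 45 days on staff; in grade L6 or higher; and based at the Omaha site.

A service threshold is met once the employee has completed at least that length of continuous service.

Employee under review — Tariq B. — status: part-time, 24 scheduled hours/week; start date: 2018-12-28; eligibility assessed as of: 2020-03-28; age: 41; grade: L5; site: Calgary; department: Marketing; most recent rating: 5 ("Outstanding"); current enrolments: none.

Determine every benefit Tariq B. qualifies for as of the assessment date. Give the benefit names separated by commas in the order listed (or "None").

Service from 2018-12-28 to 2020-03-28: 456 days.
Unlimited PTO Program — service 456 days < 2 years (≈730 days) ✗ → not eligible.
Health Savings Account — service 456 days < 5 years (≈1825 days) ✗ → not eligible.
Charitable Gift Match — status part-time ✓; service 456 days ≥ 1 month (≈30 days) ✓; age 41 ≥ 18 ✓; grade L5 ≥ L2 ✓; not enrolled in Unlimited PTO Program ✗ → not eligible.
Paid Family Leave — status part-time ✗ (requires full-time or seasonal) → not eligible.
Flexible Spending Account — status part-time ✓ (not excluded); service 456 days ≥ 3 months (≈90 days) ✓; age 41 ≥ 21 ✓ → eligible.
Profit Sharing Plan — service 456 days ≥ 60 days ✓; 24 hrs/wk ≥ 20 ✓; site Calgary ✓ → eligible.
Travel Insurance — status part-time ✗ (requires full-time) → not eligible.
Equipment Allowance — service 456 days ≥ 45 days ✓; grade L5 < L6 ✗ → not eligible.

Flexible Spending Account, Profit Sharing Plan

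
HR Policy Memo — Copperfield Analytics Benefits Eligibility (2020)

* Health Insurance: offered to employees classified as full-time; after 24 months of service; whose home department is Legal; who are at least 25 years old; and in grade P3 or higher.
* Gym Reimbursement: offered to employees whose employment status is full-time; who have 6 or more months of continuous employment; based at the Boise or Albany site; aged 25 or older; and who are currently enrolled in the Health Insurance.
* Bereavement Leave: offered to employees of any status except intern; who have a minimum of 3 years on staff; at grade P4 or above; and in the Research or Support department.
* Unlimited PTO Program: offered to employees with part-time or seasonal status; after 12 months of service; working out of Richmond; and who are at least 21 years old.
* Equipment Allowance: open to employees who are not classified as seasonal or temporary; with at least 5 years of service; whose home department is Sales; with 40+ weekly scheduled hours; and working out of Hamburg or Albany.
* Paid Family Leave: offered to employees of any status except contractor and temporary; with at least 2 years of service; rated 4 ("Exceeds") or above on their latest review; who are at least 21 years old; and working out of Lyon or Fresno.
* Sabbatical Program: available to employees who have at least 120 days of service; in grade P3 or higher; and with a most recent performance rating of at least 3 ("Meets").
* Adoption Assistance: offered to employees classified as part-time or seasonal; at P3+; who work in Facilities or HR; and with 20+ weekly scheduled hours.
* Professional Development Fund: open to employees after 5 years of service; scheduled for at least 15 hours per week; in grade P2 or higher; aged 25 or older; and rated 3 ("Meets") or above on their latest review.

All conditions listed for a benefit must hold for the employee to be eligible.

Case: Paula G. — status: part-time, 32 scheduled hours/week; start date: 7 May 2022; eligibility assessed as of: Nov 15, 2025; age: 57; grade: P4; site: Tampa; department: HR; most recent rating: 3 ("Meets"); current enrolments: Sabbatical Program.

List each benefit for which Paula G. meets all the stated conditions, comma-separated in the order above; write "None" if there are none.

Sabbatical Program, Adoption Assistance

Service from 7 May 2022 to Nov 15, 2025: 1288 days.
Health Insurance — status part-time ✗ (requires full-time) → not eligible.
Gym Reimbursement — status part-time ✗ (requires full-time) → not eligible.
Bereavement Leave — status part-time ✓ (not excluded); service 1288 days ≥ 3 years (≈1095 days) ✓; grade P4 ≥ P4 ✓; dept HR ✗ → not eligible.
Unlimited PTO Program — status part-time ✓; service 1288 days ≥ 12 months (≈360 days) ✓; site Tampa ✗ (not Richmond) → not eligible.
Equipment Allowance — status part-time ✓ (not excluded); service 1288 days < 5 years (≈1825 days) ✗ → not eligible.
Paid Family Leave — status part-time ✓ (not excluded); service 1288 days ≥ 2 years (≈730 days) ✓; rating 3 < 4 ✗ → not eligible.
Sabbatical Program — service 1288 days ≥ 120 days ✓; grade P4 ≥ P3 ✓; rating 3 ≥ 3 ✓ → eligible.
Adoption Assistance — status part-time ✓; grade P4 ≥ P3 ✓; dept HR ✓; 32 hrs/wk ≥ 20 ✓ → eligible.
Professional Development Fund — service 1288 days < 5 years (≈1825 days) ✗ → not eligible.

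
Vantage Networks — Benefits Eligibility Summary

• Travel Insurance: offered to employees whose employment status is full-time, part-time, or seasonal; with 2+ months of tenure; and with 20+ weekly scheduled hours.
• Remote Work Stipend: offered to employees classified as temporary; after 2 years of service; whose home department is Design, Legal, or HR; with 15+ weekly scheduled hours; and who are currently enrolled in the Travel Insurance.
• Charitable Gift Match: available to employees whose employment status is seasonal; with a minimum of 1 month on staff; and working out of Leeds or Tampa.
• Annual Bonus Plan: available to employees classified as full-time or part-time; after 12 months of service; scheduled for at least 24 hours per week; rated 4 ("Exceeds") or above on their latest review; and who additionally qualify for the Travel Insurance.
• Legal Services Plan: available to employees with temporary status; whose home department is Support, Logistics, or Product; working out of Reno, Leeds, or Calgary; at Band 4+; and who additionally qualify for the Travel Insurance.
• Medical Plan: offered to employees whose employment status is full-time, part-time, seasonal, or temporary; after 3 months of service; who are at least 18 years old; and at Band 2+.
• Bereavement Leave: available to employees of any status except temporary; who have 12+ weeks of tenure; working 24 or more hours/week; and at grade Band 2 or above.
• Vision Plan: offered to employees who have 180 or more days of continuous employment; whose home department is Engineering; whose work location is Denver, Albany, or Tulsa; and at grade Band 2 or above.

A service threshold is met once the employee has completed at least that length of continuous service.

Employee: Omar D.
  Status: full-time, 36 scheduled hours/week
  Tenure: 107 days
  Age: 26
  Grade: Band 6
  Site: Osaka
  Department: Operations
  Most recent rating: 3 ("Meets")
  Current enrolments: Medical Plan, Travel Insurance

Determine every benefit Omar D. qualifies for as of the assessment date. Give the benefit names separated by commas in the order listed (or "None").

Travel Insurance — status full-time ✓; service 107 days ≥ 2 months (≈60 days) ✓; 36 hrs/wk ≥ 20 ✓ → eligible.
Remote Work Stipend — status full-time ✗ (requires temporary) → not eligible.
Charitable Gift Match — status full-time ✗ (requires seasonal) → not eligible.
Annual Bonus Plan — status full-time ✓; service 107 days < 12 months (≈360 days) ✗ → not eligible.
Legal Services Plan — status full-time ✗ (requires temporary) → not eligible.
Medical Plan — status full-time ✓; service 107 days ≥ 3 months (≈90 days) ✓; age 26 ≥ 18 ✓; grade Band 6 ≥ Band 2 ✓ → eligible.
Bereavement Leave — status full-time ✓ (not excluded); service 107 days ≥ 12 weeks (≈84 days) ✓; 36 hrs/wk ≥ 24 ✓; grade Band 6 ≥ Band 2 ✓ → eligible.
Vision Plan — service 107 days < 180 days ✗ → not eligible.

Travel Insurance, Medical Plan, Bereavement Leave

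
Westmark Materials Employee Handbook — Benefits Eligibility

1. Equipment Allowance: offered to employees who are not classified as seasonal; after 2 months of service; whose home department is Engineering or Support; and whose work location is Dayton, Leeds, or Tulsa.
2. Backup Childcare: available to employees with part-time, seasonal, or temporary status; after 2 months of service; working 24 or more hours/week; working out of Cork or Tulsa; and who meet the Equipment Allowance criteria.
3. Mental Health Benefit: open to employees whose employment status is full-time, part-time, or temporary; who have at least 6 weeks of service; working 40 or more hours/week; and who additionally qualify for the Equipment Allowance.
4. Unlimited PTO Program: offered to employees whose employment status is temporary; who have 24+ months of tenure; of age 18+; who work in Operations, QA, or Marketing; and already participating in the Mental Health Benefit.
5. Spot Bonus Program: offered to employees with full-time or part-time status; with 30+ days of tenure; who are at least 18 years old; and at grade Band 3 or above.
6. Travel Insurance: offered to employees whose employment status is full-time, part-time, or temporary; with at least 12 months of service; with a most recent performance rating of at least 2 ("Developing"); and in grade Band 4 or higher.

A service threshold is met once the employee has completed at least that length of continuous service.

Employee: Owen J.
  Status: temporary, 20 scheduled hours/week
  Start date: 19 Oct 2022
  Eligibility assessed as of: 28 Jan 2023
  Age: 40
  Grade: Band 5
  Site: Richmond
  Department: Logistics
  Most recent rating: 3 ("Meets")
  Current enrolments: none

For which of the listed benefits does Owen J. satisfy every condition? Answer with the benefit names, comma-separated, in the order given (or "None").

None

Service from 19 Oct 2022 to 28 Jan 2023: 101 days.
Equipment Allowance — status temporary ✓ (not excluded); service 101 days ≥ 2 months (≈60 days) ✓; dept Logistics ✗ → not eligible.
Backup Childcare — status temporary ✓; service 101 days ≥ 2 months (≈60 days) ✓; 20 hrs/wk < 24 ✗ → not eligible.
Mental Health Benefit — status temporary ✓; service 101 days ≥ 6 weeks (≈42 days) ✓; 20 hrs/wk < 40 ✗ → not eligible.
Unlimited PTO Program — status temporary ✓; service 101 days < 24 months (≈720 days) ✗ → not eligible.
Spot Bonus Program — status temporary ✗ (requires full-time or part-time) → not eligible.
Travel Insurance — status temporary ✓; service 101 days < 12 months (≈360 days) ✗ → not eligible.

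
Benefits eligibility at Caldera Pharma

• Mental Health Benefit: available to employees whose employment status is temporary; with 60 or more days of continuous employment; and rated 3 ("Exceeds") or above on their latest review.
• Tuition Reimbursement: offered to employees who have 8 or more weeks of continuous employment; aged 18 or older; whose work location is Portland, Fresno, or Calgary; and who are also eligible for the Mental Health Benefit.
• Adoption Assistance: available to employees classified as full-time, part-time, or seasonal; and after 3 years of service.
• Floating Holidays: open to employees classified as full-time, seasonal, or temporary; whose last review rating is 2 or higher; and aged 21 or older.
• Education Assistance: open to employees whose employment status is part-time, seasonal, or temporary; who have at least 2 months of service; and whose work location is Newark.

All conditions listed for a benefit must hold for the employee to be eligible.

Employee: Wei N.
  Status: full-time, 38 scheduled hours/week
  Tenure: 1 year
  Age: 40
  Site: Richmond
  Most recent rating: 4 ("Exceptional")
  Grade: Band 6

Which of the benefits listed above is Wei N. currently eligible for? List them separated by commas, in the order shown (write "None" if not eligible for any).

Floating Holidays

Mental Health Benefit — status full-time ✗ (requires temporary) → not eligible.
Tuition Reimbursement — service 1 year ≥ 8 weeks (≈56 days) ✓; age 40 ≥ 18 ✓; site Richmond ✗ (not Portland, Fresno, or Calgary) → not eligible.
Adoption Assistance — status full-time ✓; service 1 year < 3 years ✗ → not eligible.
Floating Holidays — status full-time ✓; rating 4 ≥ 2 ✓; age 40 ≥ 21 ✓ → eligible.
Education Assistance — status full-time ✗ (requires part-time, seasonal, or temporary) → not eligible.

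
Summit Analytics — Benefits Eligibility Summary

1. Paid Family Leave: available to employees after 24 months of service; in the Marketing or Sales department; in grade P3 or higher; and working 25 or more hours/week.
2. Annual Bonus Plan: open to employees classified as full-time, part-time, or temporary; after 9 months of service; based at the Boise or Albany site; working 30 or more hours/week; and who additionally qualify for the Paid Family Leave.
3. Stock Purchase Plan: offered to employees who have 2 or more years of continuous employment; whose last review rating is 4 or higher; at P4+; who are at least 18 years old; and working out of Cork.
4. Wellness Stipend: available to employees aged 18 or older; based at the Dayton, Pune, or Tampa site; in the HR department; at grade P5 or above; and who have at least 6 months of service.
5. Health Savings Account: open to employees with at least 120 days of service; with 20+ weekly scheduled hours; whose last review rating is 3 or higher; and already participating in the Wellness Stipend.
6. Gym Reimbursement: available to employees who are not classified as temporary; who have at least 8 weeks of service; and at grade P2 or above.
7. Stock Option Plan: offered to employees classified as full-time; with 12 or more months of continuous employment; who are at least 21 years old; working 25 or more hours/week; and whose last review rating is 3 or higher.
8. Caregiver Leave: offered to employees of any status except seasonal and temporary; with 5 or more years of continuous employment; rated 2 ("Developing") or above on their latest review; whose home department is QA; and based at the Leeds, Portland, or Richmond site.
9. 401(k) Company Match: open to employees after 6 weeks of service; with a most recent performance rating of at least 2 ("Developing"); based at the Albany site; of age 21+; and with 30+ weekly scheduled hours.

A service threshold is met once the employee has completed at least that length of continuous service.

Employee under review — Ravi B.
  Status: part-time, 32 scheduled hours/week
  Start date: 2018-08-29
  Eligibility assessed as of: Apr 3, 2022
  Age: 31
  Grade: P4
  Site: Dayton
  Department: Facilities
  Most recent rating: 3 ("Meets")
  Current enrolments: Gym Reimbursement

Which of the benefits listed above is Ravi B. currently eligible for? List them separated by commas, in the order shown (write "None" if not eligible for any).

Gym Reimbursement

Service from 2018-08-29 to Apr 3, 2022: 1313 days.
Paid Family Leave — service 1313 days ≥ 24 months (≈720 days) ✓; dept Facilities ✗ → not eligible.
Annual Bonus Plan — status part-time ✓; service 1313 days ≥ 9 months (≈270 days) ✓; site Dayton ✗ (not Boise or Albany) → not eligible.
Stock Purchase Plan — service 1313 days ≥ 2 years (≈730 days) ✓; rating 3 < 4 ✗ → not eligible.
Wellness Stipend — age 31 ≥ 18 ✓; site Dayton ✓; dept Facilities ✗ → not eligible.
Health Savings Account — service 1313 days ≥ 120 days ✓; 32 hrs/wk ≥ 20 ✓; rating 3 ≥ 3 ✓; not enrolled in Wellness Stipend ✗ → not eligible.
Gym Reimbursement — status part-time ✓ (not excluded); service 1313 days ≥ 8 weeks (≈56 days) ✓; grade P4 ≥ P2 ✓ → eligible.
Stock Option Plan — status part-time ✗ (requires full-time) → not eligible.
Caregiver Leave — status part-time ✓ (not excluded); service 1313 days < 5 years (≈1825 days) ✗ → not eligible.
401(k) Company Match — service 1313 days ≥ 6 weeks (≈42 days) ✓; rating 3 ≥ 2 ✓; site Dayton ✗ (not Albany) → not eligible.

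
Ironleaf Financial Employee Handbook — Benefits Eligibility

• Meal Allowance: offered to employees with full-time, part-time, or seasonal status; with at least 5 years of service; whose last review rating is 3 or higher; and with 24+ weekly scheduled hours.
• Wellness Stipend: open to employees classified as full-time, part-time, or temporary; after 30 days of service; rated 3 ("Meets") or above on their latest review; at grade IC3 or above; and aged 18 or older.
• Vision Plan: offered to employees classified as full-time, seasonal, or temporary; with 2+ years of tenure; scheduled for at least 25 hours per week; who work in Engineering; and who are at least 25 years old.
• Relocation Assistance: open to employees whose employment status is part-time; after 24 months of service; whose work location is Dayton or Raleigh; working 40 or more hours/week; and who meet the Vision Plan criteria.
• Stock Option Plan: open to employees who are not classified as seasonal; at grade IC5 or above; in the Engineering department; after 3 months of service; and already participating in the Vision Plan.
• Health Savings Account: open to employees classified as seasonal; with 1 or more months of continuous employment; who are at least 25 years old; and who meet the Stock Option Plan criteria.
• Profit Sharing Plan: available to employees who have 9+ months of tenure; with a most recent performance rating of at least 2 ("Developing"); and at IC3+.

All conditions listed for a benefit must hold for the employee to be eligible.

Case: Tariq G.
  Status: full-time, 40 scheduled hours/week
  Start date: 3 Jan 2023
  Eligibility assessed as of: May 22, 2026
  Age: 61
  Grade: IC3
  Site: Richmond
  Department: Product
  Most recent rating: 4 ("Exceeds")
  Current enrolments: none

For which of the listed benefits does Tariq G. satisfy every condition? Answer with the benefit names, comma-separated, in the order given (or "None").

Service from 3 Jan 2023 to May 22, 2026: 1235 days.
Meal Allowance — status full-time ✓; service 1235 days < 5 years (≈1825 days) ✗ → not eligible.
Wellness Stipend — status full-time ✓; service 1235 days ≥ 30 days ✓; rating 4 ≥ 3 ✓; grade IC3 ≥ IC3 ✓; age 61 ≥ 18 ✓ → eligible.
Vision Plan — status full-time ✓; service 1235 days ≥ 2 years (≈730 days) ✓; 40 hrs/wk ≥ 25 ✓; dept Product ✗ → not eligible.
Relocation Assistance — status full-time ✗ (requires part-time) → not eligible.
Stock Option Plan — status full-time ✓ (not excluded); grade IC3 < IC5 ✗ → not eligible.
Health Savings Account — status full-time ✗ (requires seasonal) → not eligible.
Profit Sharing Plan — service 1235 days ≥ 9 months (≈270 days) ✓; rating 4 ≥ 2 ✓; grade IC3 ≥ IC3 ✓ → eligible.

Wellness Stipend, Profit Sharing Plan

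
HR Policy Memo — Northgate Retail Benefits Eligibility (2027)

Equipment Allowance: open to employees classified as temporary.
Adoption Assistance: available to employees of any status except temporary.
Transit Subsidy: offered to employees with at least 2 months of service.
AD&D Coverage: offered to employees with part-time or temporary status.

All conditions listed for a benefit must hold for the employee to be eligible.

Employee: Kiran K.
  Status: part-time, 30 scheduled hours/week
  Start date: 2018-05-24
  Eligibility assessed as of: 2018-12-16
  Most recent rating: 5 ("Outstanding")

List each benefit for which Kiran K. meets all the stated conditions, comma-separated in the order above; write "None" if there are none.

Adoption Assistance, Transit Subsidy, AD&D Coverage

Service from 2018-05-24 to 2018-12-16: 206 days.
Equipment Allowance — status part-time ✗ (requires temporary) → not eligible.
Adoption Assistance — status part-time ✓ (not excluded) → eligible.
Transit Subsidy — service 206 days ≥ 2 months (≈60 days) ✓ → eligible.
AD&D Coverage — status part-time ✓ → eligible.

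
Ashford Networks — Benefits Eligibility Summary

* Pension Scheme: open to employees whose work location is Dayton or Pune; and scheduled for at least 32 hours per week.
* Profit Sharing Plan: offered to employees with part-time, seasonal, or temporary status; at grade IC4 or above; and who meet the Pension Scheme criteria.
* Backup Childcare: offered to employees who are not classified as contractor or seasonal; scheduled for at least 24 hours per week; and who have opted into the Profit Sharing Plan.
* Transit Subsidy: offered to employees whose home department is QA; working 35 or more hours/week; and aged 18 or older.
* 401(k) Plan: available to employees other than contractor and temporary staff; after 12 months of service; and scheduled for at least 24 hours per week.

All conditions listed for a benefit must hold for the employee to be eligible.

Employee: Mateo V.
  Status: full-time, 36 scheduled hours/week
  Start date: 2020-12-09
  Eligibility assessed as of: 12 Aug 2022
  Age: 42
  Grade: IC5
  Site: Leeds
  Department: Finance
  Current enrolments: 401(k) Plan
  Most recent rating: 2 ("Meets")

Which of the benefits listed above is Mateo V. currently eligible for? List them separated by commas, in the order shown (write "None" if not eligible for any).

401(k) Plan

Service from 2020-12-09 to 12 Aug 2022: 611 days.
Pension Scheme — site Leeds ✗ (not Dayton or Pune) → not eligible.
Profit Sharing Plan — status full-time ✗ (requires part-time, seasonal, or temporary) → not eligible.
Backup Childcare — status full-time ✓ (not excluded); 36 hrs/wk ≥ 24 ✓; not enrolled in Profit Sharing Plan ✗ → not eligible.
Transit Subsidy — dept Finance ✗ → not eligible.
401(k) Plan — status full-time ✓ (not excluded); service 611 days ≥ 12 months (≈360 days) ✓; 36 hrs/wk ≥ 24 ✓ → eligible.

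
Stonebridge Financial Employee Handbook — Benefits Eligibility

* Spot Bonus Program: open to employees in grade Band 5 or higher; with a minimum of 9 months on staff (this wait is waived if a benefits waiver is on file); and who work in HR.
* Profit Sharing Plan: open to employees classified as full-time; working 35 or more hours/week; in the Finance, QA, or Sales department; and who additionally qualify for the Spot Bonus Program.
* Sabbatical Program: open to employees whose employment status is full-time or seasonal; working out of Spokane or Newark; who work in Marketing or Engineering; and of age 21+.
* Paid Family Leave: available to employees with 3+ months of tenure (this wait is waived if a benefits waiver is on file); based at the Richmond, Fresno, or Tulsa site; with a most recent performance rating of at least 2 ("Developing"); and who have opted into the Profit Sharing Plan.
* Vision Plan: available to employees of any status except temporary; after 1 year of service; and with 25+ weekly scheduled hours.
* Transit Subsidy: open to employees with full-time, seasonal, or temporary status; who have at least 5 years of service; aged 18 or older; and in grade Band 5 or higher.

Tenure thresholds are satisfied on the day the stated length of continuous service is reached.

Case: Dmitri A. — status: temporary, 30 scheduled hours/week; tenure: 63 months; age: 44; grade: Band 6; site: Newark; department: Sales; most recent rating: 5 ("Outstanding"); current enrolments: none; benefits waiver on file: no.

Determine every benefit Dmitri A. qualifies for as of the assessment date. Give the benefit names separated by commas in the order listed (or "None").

Transit Subsidy

Spot Bonus Program — grade Band 6 ≥ Band 5 ✓; no waiver, service 63 months ≥ 9 months ✓; dept Sales ✗ → not eligible.
Profit Sharing Plan — status temporary ✗ (requires full-time) → not eligible.
Sabbatical Program — status temporary ✗ (requires full-time or seasonal) → not eligible.
Paid Family Leave — no waiver, service 63 months ≥ 3 months ✓; site Newark ✗ (not Richmond, Fresno, or Tulsa) → not eligible.
Vision Plan — status temporary ✗ (excluded) → not eligible.
Transit Subsidy — status temporary ✓; service 63 months ≥ 5 years (≈1825 days) ✓; age 44 ≥ 18 ✓; grade Band 6 ≥ Band 5 ✓ → eligible.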